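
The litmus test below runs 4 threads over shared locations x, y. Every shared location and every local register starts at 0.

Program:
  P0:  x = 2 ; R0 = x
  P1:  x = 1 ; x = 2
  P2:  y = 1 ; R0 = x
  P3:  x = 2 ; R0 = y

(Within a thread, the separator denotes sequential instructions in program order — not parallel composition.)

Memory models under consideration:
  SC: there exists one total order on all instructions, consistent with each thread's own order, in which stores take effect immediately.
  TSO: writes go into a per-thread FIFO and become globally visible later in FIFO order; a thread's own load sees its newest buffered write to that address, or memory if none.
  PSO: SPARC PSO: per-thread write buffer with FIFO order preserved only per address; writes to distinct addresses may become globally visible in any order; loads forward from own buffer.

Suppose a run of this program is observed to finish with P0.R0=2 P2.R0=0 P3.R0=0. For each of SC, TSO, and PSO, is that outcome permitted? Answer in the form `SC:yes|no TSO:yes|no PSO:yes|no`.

outcome vector order: (P0.R0,P2.R0,P3.R0)
SC (10): (1,0,1), (1,1,0), (1,1,1), (1,2,0), (1,2,1), (2,0,1), (2,1,0), (2,1,1), (2,2,0), (2,2,1)
TSO (12): (1,0,0), (1,0,1), (1,1,0), (1,1,1), (1,2,0), (1,2,1), (2,0,0), (2,0,1), (2,1,0), (2,1,1), (2,2,0), (2,2,1)
PSO (12): (1,0,0), (1,0,1), (1,1,0), (1,1,1), (1,2,0), (1,2,1), (2,0,0), (2,0,1), (2,1,0), (2,1,1), (2,2,0), (2,2,1)
target (2,0,0) ∈ {TSO,PSO}

SC:no TSO:yes PSO:yes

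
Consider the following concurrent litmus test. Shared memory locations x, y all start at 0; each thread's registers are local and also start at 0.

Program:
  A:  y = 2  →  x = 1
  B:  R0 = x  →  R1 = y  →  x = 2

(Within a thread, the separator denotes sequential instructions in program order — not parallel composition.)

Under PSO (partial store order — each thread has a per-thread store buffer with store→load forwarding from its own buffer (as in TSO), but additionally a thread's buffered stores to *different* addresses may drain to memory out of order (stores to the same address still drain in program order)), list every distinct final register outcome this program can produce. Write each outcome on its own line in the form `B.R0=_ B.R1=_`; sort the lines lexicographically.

B.R0=0 B.R1=0
B.R0=0 B.R1=2
B.R0=1 B.R1=0
B.R0=1 B.R1=2

outcome vector order: (B.R0,B.R1)
|PSO outcomes| = 4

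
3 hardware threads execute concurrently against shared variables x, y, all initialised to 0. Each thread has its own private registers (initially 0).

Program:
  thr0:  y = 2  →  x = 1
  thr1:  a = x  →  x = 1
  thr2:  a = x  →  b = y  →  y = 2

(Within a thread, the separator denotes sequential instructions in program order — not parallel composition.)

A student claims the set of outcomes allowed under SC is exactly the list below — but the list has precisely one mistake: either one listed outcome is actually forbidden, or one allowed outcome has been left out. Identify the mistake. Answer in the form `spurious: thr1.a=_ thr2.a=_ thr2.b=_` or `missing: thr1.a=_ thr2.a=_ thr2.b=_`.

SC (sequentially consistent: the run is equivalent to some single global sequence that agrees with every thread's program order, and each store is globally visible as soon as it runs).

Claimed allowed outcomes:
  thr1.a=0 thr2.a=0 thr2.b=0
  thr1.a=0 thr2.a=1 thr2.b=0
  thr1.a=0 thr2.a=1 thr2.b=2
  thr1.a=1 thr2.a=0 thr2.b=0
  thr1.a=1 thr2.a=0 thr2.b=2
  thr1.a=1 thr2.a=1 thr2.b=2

outcome vector order: (thr1.a,thr2.a,thr2.b)
SC (7): 0/0/0, 0/0/2, 0/1/0, 0/1/2, 1/0/0, 1/0/2, 1/1/2
SC∖claimed = {0/0/2}

missing: thr1.a=0 thr2.a=0 thr2.b=2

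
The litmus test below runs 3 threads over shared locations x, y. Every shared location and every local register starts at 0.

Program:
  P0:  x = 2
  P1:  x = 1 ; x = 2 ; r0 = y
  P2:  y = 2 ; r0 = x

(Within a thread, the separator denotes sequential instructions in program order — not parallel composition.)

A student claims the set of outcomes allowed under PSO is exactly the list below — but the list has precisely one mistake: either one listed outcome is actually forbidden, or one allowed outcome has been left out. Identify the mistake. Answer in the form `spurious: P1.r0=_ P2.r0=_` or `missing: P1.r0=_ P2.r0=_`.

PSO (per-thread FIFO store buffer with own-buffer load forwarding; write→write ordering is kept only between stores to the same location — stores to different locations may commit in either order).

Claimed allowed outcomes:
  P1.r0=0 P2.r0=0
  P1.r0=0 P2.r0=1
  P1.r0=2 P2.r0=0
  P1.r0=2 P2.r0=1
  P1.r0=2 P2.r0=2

outcome vector order: (P1.r0,P2.r0)
PSO: 6 outcomes — {<0 0>; <0 1>; <0 2>; <2 0>; <2 1>; <2 2>}
PSO∖claimed = {<0 2>}

missing: P1.r0=0 P2.r0=2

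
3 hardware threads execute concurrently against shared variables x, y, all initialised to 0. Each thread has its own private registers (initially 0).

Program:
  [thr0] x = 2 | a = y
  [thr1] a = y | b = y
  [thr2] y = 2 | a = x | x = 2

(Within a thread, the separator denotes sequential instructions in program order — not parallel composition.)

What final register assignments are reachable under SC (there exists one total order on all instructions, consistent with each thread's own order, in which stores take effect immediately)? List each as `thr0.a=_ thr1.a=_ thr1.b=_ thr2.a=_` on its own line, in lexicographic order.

outcome vector order: (thr0.a,thr1.a,thr1.b,thr2.a)
|SC outcomes| = 9

thr0.a=0 thr1.a=0 thr1.b=0 thr2.a=2
thr0.a=0 thr1.a=0 thr1.b=2 thr2.a=2
thr0.a=0 thr1.a=2 thr1.b=2 thr2.a=2
thr0.a=2 thr1.a=0 thr1.b=0 thr2.a=0
thr0.a=2 thr1.a=0 thr1.b=0 thr2.a=2
thr0.a=2 thr1.a=0 thr1.b=2 thr2.a=0
thr0.a=2 thr1.a=0 thr1.b=2 thr2.a=2
thr0.a=2 thr1.a=2 thr1.b=2 thr2.a=0
thr0.a=2 thr1.a=2 thr1.b=2 thr2.a=2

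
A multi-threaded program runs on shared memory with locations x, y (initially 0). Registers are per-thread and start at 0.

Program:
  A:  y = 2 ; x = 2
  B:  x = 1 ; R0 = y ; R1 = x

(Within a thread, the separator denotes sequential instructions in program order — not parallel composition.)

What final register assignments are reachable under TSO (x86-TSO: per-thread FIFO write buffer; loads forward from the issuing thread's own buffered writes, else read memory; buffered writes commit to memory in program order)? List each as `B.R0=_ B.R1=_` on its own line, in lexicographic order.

B.R0=0 B.R1=1
B.R0=0 B.R1=2
B.R0=2 B.R1=1
B.R0=2 B.R1=2

outcome vector order: (B.R0,B.R1)
|TSO outcomes| = 4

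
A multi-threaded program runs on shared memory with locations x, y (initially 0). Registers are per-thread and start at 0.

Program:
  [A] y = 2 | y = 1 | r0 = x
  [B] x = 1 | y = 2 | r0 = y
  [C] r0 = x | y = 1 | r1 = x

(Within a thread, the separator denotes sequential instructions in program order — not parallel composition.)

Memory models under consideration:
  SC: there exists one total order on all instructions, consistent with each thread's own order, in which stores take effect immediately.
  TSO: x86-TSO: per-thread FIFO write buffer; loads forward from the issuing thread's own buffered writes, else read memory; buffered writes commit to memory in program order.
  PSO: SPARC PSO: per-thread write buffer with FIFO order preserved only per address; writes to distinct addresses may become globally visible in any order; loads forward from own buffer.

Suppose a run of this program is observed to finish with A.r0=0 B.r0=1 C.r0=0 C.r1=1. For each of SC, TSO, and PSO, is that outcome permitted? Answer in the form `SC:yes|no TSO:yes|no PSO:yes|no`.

SC:yes TSO:yes PSO:yes

outcome vector order: (A.r0,B.r0,C.r0,C.r1)
under SC → 0/1/0/1, 0/1/1/1, 0/2/0/0, 0/2/0/1, 0/2/1/1, 1/1/0/0, 1/1/0/1, 1/1/1/1, 1/2/0/0, 1/2/0/1, 1/2/1/1
under TSO → 0/1/0/0, 0/1/0/1, 0/1/1/1, 0/2/0/0, 0/2/0/1, 0/2/1/1, 1/1/0/0, 1/1/0/1, 1/1/1/1, 1/2/0/0, 1/2/0/1, 1/2/1/1
under PSO → 0/1/0/0, 0/1/0/1, 0/1/1/1, 0/2/0/0, 0/2/0/1, 0/2/1/1, 1/1/0/0, 1/1/0/1, 1/1/1/1, 1/2/0/0, 1/2/0/1, 1/2/1/1
target 0/1/0/1 ∈ {SC,TSO,PSO}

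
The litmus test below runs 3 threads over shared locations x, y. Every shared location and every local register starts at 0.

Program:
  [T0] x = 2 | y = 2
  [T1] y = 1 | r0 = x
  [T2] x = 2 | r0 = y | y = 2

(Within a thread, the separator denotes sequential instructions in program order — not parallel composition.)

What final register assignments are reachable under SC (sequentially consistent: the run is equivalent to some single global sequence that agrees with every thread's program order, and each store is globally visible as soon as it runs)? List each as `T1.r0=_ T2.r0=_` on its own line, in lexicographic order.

T1.r0=0 T2.r0=1
T1.r0=0 T2.r0=2
T1.r0=2 T2.r0=0
T1.r0=2 T2.r0=1
T1.r0=2 T2.r0=2

outcome vector order: (T1.r0,T2.r0)
|SC outcomes| = 5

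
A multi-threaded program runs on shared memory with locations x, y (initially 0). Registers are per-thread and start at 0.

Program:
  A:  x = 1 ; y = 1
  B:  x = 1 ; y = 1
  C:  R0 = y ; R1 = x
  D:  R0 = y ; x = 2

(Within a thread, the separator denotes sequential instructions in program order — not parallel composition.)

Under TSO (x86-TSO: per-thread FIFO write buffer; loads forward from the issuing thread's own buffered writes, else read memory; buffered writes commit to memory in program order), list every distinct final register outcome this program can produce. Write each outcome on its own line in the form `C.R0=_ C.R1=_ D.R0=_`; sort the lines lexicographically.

outcome vector order: (C.R0,C.R1,D.R0)
|TSO outcomes| = 10

C.R0=0 C.R1=0 D.R0=0
C.R0=0 C.R1=0 D.R0=1
C.R0=0 C.R1=1 D.R0=0
C.R0=0 C.R1=1 D.R0=1
C.R0=0 C.R1=2 D.R0=0
C.R0=0 C.R1=2 D.R0=1
C.R0=1 C.R1=1 D.R0=0
C.R0=1 C.R1=1 D.R0=1
C.R0=1 C.R1=2 D.R0=0
C.R0=1 C.R1=2 D.R0=1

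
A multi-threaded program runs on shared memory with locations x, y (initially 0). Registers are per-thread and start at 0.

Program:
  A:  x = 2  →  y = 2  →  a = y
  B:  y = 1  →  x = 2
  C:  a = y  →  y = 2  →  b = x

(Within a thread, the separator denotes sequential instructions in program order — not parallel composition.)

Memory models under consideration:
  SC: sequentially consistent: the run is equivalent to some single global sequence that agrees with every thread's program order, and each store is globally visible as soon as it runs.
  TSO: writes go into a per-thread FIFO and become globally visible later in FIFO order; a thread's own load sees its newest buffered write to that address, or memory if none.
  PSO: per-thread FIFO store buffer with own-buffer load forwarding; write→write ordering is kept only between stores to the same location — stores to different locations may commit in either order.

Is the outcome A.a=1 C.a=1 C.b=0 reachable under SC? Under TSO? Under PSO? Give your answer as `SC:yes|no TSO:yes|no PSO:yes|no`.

outcome vector order: (A.a,C.a,C.b)
SC: 9 outcomes — {1/0/0; 1/0/2; 1/1/2; 1/2/2; 2/0/0; 2/0/2; 2/1/0; 2/1/2; 2/2/2}
TSO: 9 outcomes — {1/0/0; 1/0/2; 1/1/2; 1/2/2; 2/0/0; 2/0/2; 2/1/0; 2/1/2; 2/2/2}
PSO: 12 outcomes — {1/0/0; 1/0/2; 1/1/0; 1/1/2; 1/2/0; 1/2/2; 2/0/0; 2/0/2; 2/1/0; 2/1/2; 2/2/0; 2/2/2}
target 1/1/0 ∈ {PSO}

SC:no TSO:no PSO:yes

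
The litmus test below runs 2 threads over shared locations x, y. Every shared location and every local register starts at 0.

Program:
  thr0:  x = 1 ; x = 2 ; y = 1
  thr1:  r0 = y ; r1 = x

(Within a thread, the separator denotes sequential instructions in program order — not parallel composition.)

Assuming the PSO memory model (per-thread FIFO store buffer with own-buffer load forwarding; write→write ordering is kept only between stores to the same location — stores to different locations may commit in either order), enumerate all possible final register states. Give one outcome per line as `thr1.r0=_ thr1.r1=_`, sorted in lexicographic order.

thr1.r0=0 thr1.r1=0
thr1.r0=0 thr1.r1=1
thr1.r0=0 thr1.r1=2
thr1.r0=1 thr1.r1=0
thr1.r0=1 thr1.r1=1
thr1.r0=1 thr1.r1=2

outcome vector order: (thr1.r0,thr1.r1)
|PSO outcomes| = 6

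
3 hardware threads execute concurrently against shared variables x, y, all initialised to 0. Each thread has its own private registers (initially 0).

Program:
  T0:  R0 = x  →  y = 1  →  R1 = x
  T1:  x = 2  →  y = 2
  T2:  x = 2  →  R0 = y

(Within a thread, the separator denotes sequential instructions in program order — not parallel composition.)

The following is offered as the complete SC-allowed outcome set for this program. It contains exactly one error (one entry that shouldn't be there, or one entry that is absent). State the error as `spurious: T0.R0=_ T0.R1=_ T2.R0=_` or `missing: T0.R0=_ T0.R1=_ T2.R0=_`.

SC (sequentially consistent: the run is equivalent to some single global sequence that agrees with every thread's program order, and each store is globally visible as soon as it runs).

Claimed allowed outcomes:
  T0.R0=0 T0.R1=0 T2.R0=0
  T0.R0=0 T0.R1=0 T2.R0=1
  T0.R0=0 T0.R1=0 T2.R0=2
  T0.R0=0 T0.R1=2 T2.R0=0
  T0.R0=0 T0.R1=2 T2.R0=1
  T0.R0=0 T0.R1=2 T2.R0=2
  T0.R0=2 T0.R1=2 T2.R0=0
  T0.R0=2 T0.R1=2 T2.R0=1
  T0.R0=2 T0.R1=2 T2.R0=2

outcome vector order: (T0.R0,T0.R1,T2.R0)
SC (8): 0/0/1 0/0/2 0/2/0 0/2/1 0/2/2 2/2/0 2/2/1 2/2/2
claimed∖SC = {0/0/0}

spurious: T0.R0=0 T0.R1=0 T2.R0=0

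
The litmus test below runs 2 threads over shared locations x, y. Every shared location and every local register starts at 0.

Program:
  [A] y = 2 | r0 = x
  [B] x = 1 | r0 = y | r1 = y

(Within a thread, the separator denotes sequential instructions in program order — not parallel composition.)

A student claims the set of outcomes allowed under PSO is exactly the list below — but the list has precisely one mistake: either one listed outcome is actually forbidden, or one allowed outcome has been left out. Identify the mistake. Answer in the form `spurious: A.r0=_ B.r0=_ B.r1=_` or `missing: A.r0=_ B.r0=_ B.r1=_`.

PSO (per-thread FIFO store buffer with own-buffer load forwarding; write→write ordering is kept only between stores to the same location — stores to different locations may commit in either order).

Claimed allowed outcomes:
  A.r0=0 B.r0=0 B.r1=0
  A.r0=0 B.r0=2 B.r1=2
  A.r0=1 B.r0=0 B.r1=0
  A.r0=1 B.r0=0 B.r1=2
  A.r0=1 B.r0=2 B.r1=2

missing: A.r0=0 B.r0=0 B.r1=2

outcome vector order: (A.r0,B.r0,B.r1)
PSO: 6 outcomes — {000, 002, 022, 100, 102, 122}
PSO∖claimed = {002}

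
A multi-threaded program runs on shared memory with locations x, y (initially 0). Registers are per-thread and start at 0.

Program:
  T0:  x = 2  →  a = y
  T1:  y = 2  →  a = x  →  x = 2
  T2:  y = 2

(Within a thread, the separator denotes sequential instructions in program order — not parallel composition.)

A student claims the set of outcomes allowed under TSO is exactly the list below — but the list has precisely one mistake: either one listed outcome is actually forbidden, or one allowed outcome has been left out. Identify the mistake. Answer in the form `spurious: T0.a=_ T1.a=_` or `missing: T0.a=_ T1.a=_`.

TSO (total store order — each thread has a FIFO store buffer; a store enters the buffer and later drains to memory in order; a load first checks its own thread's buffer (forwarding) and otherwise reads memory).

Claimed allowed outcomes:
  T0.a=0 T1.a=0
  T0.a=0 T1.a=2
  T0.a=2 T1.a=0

outcome vector order: (T0.a,T1.a)
under TSO → (0,0); (0,2); (2,0); (2,2)
TSO∖claimed = {(2,2)}

missing: T0.a=2 T1.a=2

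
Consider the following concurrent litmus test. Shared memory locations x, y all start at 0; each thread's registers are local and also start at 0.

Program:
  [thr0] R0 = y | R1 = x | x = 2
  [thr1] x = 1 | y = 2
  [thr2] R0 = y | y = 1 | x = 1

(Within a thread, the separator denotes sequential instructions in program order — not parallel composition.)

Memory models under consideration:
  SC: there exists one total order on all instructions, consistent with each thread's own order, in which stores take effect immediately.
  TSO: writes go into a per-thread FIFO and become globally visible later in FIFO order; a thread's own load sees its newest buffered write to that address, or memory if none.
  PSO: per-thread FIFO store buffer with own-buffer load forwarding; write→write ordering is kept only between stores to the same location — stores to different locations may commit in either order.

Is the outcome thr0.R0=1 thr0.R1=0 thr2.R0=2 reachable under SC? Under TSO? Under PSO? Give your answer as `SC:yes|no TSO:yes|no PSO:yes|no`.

outcome vector order: (thr0.R0,thr0.R1,thr2.R0)
[SC] allowed = {0/0/0, 0/0/2, 0/1/0, 0/1/2, 1/0/0, 1/1/0, 1/1/2, 2/1/0, 2/1/2}
[TSO] allowed = {0/0/0, 0/0/2, 0/1/0, 0/1/2, 1/0/0, 1/1/0, 1/1/2, 2/1/0, 2/1/2}
[PSO] allowed = {0/0/0, 0/0/2, 0/1/0, 0/1/2, 1/0/0, 1/0/2, 1/1/0, 1/1/2, 2/0/0, 2/0/2, 2/1/0, 2/1/2}
target 1/0/2 ∈ {PSO}

SC:no TSO:no PSO:yes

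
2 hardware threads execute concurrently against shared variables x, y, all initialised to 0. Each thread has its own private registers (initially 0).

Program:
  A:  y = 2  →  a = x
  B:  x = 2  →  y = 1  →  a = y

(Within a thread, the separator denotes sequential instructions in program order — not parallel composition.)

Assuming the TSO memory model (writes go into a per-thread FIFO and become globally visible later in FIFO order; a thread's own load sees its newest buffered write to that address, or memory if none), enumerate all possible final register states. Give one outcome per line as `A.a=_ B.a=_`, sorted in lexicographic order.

outcome vector order: (A.a,B.a)
|TSO outcomes| = 4

A.a=0 B.a=1
A.a=0 B.a=2
A.a=2 B.a=1
A.a=2 B.a=2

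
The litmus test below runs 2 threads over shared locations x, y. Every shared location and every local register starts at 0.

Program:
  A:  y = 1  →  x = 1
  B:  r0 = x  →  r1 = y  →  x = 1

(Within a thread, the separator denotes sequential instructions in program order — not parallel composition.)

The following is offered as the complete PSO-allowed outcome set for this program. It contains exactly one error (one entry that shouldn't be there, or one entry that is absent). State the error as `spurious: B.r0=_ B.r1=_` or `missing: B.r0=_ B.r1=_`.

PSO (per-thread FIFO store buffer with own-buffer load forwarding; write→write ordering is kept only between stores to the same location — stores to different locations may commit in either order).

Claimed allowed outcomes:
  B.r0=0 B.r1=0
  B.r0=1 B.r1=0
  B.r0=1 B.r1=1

outcome vector order: (B.r0,B.r1)
PSO (4): 00, 01, 10, 11
PSO∖claimed = {01}

missing: B.r0=0 B.r1=1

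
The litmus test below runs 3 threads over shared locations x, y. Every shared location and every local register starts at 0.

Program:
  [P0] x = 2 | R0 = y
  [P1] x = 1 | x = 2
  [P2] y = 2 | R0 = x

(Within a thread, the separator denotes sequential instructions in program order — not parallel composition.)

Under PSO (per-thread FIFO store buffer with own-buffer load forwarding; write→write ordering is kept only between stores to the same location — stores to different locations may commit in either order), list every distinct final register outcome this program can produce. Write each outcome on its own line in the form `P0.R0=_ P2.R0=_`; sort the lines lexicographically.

outcome vector order: (P0.R0,P2.R0)
|PSO outcomes| = 6

P0.R0=0 P2.R0=0
P0.R0=0 P2.R0=1
P0.R0=0 P2.R0=2
P0.R0=2 P2.R0=0
P0.R0=2 P2.R0=1
P0.R0=2 P2.R0=2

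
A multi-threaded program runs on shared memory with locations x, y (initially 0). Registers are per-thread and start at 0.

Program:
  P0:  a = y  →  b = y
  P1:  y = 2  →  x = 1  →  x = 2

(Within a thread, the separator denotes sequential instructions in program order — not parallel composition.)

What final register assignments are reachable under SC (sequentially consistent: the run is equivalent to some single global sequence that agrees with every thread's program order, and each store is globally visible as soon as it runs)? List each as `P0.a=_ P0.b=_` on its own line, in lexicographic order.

outcome vector order: (P0.a,P0.b)
|SC outcomes| = 3

P0.a=0 P0.b=0
P0.a=0 P0.b=2
P0.a=2 P0.b=2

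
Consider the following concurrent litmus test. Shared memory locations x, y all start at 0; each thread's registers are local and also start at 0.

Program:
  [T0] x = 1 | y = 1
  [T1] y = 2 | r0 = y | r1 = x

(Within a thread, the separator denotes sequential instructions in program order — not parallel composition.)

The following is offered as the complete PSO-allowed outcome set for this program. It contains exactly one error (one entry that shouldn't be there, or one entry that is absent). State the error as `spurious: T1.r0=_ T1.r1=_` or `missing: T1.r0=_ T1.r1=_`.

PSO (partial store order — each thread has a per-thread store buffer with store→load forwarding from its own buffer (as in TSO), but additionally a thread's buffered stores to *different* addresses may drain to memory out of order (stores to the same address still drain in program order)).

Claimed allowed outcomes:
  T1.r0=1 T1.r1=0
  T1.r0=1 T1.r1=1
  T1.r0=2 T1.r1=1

missing: T1.r0=2 T1.r1=0

outcome vector order: (T1.r0,T1.r1)
under PSO → (1,0), (1,1), (2,0), (2,1)
PSO∖claimed = {(2,0)}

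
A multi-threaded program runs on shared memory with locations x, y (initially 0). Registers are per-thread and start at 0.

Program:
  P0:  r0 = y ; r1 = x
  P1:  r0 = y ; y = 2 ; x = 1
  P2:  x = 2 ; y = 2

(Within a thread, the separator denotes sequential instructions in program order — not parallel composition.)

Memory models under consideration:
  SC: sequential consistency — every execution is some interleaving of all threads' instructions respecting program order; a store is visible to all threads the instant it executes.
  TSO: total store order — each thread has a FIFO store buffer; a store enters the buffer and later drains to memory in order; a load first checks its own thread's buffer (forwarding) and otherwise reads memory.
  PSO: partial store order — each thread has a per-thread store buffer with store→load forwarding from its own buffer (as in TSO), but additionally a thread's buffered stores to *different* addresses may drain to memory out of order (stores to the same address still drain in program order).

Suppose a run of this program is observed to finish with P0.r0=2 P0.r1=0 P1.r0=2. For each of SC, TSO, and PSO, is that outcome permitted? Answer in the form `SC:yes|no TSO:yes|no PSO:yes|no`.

SC:no TSO:no PSO:yes

outcome vector order: (P0.r0,P0.r1,P1.r0)
under SC → (0,0,0) (0,0,2) (0,1,0) (0,1,2) (0,2,0) (0,2,2) (2,0,0) (2,1,0) (2,1,2) (2,2,0) (2,2,2)
under TSO → (0,0,0) (0,0,2) (0,1,0) (0,1,2) (0,2,0) (0,2,2) (2,0,0) (2,1,0) (2,1,2) (2,2,0) (2,2,2)
under PSO → (0,0,0) (0,0,2) (0,1,0) (0,1,2) (0,2,0) (0,2,2) (2,0,0) (2,0,2) (2,1,0) (2,1,2) (2,2,0) (2,2,2)
target (2,0,2) ∈ {PSO}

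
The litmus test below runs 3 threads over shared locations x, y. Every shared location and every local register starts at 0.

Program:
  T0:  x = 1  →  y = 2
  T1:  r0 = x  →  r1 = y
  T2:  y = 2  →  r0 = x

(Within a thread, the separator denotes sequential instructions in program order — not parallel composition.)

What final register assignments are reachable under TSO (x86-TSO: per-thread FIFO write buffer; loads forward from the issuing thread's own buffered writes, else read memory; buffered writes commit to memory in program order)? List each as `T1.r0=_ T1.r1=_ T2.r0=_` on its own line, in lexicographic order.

T1.r0=0 T1.r1=0 T2.r0=0
T1.r0=0 T1.r1=0 T2.r0=1
T1.r0=0 T1.r1=2 T2.r0=0
T1.r0=0 T1.r1=2 T2.r0=1
T1.r0=1 T1.r1=0 T2.r0=0
T1.r0=1 T1.r1=0 T2.r0=1
T1.r0=1 T1.r1=2 T2.r0=0
T1.r0=1 T1.r1=2 T2.r0=1

outcome vector order: (T1.r0,T1.r1,T2.r0)
|TSO outcomes| = 8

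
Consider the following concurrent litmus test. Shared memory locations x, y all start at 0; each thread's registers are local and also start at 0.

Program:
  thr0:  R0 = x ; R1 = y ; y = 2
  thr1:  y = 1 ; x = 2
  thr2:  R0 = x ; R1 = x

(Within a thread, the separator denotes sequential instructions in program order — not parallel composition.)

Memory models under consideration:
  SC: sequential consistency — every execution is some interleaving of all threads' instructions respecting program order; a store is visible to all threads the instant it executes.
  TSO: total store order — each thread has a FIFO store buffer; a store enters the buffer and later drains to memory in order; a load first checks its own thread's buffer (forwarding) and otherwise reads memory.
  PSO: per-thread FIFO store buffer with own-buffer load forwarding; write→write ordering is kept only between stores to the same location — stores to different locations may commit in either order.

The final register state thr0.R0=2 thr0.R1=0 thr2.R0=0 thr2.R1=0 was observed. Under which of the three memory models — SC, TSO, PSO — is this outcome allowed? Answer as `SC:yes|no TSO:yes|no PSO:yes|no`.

SC:no TSO:no PSO:yes

outcome vector order: (thr0.R0,thr0.R1,thr2.R0,thr2.R1)
SC: 9 outcomes — {0/0/0/0, 0/0/0/2, 0/0/2/2, 0/1/0/0, 0/1/0/2, 0/1/2/2, 2/1/0/0, 2/1/0/2, 2/1/2/2}
TSO: 9 outcomes — {0/0/0/0, 0/0/0/2, 0/0/2/2, 0/1/0/0, 0/1/0/2, 0/1/2/2, 2/1/0/0, 2/1/0/2, 2/1/2/2}
PSO: 12 outcomes — {0/0/0/0, 0/0/0/2, 0/0/2/2, 0/1/0/0, 0/1/0/2, 0/1/2/2, 2/0/0/0, 2/0/0/2, 2/0/2/2, 2/1/0/0, 2/1/0/2, 2/1/2/2}
target 2/0/0/0 ∈ {PSO}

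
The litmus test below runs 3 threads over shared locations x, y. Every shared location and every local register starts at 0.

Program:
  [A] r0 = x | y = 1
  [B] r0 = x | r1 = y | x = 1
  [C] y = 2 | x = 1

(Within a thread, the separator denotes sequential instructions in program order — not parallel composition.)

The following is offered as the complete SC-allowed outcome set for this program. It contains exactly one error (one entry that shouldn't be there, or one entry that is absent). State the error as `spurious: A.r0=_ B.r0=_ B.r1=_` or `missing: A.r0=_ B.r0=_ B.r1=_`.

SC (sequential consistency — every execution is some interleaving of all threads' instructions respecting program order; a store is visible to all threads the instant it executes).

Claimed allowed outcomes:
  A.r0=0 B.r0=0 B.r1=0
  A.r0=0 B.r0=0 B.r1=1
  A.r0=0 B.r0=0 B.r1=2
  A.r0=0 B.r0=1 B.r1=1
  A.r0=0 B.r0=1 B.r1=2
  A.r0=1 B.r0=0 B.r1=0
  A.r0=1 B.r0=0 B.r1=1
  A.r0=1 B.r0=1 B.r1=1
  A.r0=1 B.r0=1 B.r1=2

outcome vector order: (A.r0,B.r0,B.r1)
under SC → 0/0/0; 0/0/1; 0/0/2; 0/1/1; 0/1/2; 1/0/0; 1/0/1; 1/0/2; 1/1/1; 1/1/2
SC∖claimed = {1/0/2}

missing: A.r0=1 B.r0=0 B.r1=2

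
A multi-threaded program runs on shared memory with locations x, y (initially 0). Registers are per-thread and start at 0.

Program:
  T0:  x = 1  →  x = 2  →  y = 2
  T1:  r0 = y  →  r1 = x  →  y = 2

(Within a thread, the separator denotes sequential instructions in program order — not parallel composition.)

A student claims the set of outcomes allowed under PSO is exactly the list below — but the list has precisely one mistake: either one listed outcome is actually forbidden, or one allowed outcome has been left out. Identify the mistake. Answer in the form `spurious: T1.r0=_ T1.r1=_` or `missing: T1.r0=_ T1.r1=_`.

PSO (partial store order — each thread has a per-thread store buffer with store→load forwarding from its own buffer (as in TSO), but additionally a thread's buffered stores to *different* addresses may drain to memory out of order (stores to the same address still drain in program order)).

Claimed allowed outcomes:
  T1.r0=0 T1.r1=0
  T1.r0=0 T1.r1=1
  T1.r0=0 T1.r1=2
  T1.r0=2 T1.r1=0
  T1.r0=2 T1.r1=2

missing: T1.r0=2 T1.r1=1

outcome vector order: (T1.r0,T1.r1)
under PSO → <0 0> <0 1> <0 2> <2 0> <2 1> <2 2>
PSO∖claimed = {<2 1>}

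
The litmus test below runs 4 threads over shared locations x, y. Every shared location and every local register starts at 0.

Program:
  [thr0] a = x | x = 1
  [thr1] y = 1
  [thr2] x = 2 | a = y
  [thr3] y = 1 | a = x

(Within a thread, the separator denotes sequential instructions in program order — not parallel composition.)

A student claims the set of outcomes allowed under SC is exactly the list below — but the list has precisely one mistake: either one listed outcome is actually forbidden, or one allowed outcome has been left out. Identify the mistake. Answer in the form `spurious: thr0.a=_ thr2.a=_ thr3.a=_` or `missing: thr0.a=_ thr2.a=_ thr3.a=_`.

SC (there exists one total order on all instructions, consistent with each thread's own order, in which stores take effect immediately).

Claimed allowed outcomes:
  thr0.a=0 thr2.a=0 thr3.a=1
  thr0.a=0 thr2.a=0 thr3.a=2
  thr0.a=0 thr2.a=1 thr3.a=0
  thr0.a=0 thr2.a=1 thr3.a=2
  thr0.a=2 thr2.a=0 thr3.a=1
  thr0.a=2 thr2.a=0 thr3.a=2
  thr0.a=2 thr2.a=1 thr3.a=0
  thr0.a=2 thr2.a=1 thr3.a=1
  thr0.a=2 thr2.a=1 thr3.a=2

outcome vector order: (thr0.a,thr2.a,thr3.a)
SC (10): (0,0,1), (0,0,2), (0,1,0), (0,1,1), (0,1,2), (2,0,1), (2,0,2), (2,1,0), (2,1,1), (2,1,2)
SC∖claimed = {(0,1,1)}

missing: thr0.a=0 thr2.a=1 thr3.a=1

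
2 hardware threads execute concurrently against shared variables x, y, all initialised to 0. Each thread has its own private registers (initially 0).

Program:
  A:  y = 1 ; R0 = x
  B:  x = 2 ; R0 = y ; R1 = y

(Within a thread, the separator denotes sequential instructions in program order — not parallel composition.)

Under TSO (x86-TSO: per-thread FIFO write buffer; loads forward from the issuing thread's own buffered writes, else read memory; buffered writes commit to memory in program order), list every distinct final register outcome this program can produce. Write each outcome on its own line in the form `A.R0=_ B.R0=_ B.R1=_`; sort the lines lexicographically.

outcome vector order: (A.R0,B.R0,B.R1)
|TSO outcomes| = 6

A.R0=0 B.R0=0 B.R1=0
A.R0=0 B.R0=0 B.R1=1
A.R0=0 B.R0=1 B.R1=1
A.R0=2 B.R0=0 B.R1=0
A.R0=2 B.R0=0 B.R1=1
A.R0=2 B.R0=1 B.R1=1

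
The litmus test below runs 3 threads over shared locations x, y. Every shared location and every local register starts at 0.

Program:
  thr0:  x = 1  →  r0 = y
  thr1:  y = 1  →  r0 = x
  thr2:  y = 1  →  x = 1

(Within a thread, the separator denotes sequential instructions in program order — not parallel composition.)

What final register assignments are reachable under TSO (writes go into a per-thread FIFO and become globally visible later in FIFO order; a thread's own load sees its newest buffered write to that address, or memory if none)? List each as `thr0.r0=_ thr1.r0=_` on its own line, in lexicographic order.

thr0.r0=0 thr1.r0=0
thr0.r0=0 thr1.r0=1
thr0.r0=1 thr1.r0=0
thr0.r0=1 thr1.r0=1

outcome vector order: (thr0.r0,thr1.r0)
|TSO outcomes| = 4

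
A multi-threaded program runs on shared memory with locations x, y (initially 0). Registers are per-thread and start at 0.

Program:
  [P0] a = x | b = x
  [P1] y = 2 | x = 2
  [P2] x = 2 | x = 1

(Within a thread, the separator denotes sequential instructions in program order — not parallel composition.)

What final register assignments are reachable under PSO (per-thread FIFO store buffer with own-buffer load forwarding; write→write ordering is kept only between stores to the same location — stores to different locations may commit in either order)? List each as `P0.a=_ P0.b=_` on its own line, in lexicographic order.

outcome vector order: (P0.a,P0.b)
|PSO outcomes| = 7

P0.a=0 P0.b=0
P0.a=0 P0.b=1
P0.a=0 P0.b=2
P0.a=1 P0.b=1
P0.a=1 P0.b=2
P0.a=2 P0.b=1
P0.a=2 P0.b=2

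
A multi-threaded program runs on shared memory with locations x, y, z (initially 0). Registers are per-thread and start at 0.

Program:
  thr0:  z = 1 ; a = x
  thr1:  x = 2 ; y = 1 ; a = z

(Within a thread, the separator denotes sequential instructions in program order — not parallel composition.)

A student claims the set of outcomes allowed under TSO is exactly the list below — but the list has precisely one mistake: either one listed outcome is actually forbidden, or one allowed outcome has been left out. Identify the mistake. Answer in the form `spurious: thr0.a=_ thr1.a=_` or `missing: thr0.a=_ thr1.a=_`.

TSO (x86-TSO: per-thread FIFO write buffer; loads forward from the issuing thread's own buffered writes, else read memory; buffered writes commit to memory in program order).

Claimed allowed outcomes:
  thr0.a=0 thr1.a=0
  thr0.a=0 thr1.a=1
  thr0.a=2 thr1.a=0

missing: thr0.a=2 thr1.a=1

outcome vector order: (thr0.a,thr1.a)
[TSO] allowed = {00 01 20 21}
TSO∖claimed = {21}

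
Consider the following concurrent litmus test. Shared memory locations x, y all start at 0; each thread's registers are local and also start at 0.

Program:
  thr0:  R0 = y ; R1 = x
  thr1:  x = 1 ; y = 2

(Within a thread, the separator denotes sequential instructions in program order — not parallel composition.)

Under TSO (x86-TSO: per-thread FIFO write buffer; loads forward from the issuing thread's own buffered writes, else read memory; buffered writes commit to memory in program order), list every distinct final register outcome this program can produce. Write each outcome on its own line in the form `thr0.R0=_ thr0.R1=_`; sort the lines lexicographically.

outcome vector order: (thr0.R0,thr0.R1)
|TSO outcomes| = 3

thr0.R0=0 thr0.R1=0
thr0.R0=0 thr0.R1=1
thr0.R0=2 thr0.R1=1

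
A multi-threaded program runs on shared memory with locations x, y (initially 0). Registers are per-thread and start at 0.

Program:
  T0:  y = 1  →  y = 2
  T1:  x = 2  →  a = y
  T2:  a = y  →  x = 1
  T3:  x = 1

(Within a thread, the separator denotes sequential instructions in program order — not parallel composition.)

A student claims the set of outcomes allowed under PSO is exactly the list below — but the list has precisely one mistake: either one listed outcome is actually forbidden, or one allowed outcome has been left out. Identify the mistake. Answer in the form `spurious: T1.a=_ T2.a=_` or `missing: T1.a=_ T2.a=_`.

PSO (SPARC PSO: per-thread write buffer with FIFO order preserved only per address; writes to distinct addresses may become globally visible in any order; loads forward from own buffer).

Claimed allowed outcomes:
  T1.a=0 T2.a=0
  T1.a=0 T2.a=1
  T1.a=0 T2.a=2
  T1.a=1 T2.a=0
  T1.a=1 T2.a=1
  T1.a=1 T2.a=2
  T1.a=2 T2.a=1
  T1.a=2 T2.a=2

outcome vector order: (T1.a,T2.a)
[PSO] allowed = {0/0, 0/1, 0/2, 1/0, 1/1, 1/2, 2/0, 2/1, 2/2}
PSO∖claimed = {2/0}

missing: T1.a=2 T2.a=0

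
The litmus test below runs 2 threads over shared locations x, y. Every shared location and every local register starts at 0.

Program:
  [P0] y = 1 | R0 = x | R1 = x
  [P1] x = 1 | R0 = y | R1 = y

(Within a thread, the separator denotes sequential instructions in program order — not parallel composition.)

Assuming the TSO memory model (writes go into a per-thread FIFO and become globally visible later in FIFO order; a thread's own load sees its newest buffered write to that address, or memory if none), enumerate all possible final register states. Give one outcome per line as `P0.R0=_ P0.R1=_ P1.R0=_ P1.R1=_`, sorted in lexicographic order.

P0.R0=0 P0.R1=0 P1.R0=0 P1.R1=0
P0.R0=0 P0.R1=0 P1.R0=0 P1.R1=1
P0.R0=0 P0.R1=0 P1.R0=1 P1.R1=1
P0.R0=0 P0.R1=1 P1.R0=0 P1.R1=0
P0.R0=0 P0.R1=1 P1.R0=0 P1.R1=1
P0.R0=0 P0.R1=1 P1.R0=1 P1.R1=1
P0.R0=1 P0.R1=1 P1.R0=0 P1.R1=0
P0.R0=1 P0.R1=1 P1.R0=0 P1.R1=1
P0.R0=1 P0.R1=1 P1.R0=1 P1.R1=1

outcome vector order: (P0.R0,P0.R1,P1.R0,P1.R1)
|TSO outcomes| = 9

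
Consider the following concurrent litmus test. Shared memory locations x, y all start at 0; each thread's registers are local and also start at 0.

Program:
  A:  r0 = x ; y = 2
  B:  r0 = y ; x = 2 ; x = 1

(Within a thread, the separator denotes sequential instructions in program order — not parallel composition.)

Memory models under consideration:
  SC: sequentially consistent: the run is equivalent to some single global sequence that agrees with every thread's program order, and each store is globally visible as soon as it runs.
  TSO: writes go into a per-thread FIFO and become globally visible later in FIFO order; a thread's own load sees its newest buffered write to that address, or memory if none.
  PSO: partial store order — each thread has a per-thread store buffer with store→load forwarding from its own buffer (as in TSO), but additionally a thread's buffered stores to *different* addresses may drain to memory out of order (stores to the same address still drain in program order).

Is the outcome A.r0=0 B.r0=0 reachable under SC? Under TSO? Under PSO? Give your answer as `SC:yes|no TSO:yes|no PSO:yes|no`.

SC:yes TSO:yes PSO:yes

outcome vector order: (A.r0,B.r0)
SC (4): 0/0 0/2 1/0 2/0
TSO (4): 0/0 0/2 1/0 2/0
PSO (4): 0/0 0/2 1/0 2/0
target 0/0 ∈ {SC,TSO,PSO}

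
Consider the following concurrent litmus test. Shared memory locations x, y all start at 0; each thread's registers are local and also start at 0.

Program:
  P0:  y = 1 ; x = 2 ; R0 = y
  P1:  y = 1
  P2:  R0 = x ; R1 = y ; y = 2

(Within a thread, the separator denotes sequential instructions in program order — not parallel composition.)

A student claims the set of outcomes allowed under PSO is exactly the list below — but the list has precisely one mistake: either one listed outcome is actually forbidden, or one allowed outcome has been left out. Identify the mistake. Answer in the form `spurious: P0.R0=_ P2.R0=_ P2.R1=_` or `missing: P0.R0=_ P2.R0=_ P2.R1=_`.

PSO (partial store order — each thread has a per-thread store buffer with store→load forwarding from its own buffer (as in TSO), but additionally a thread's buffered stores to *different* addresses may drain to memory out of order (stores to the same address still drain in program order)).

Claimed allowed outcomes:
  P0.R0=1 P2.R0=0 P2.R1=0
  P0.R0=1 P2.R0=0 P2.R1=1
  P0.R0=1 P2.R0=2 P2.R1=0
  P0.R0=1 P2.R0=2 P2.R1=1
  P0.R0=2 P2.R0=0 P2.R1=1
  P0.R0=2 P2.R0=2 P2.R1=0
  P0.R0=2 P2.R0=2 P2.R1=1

missing: P0.R0=2 P2.R0=0 P2.R1=0

outcome vector order: (P0.R0,P2.R0,P2.R1)
PSO (8): <1 0 0>, <1 0 1>, <1 2 0>, <1 2 1>, <2 0 0>, <2 0 1>, <2 2 0>, <2 2 1>
PSO∖claimed = {<2 0 0>}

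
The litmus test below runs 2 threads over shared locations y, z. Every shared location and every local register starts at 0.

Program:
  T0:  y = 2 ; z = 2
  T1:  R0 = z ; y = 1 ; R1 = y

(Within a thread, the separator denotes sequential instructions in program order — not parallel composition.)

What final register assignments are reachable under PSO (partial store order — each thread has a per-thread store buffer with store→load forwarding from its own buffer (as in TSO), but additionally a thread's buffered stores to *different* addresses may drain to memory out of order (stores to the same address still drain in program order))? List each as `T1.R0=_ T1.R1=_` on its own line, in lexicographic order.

outcome vector order: (T1.R0,T1.R1)
|PSO outcomes| = 4

T1.R0=0 T1.R1=1
T1.R0=0 T1.R1=2
T1.R0=2 T1.R1=1
T1.R0=2 T1.R1=2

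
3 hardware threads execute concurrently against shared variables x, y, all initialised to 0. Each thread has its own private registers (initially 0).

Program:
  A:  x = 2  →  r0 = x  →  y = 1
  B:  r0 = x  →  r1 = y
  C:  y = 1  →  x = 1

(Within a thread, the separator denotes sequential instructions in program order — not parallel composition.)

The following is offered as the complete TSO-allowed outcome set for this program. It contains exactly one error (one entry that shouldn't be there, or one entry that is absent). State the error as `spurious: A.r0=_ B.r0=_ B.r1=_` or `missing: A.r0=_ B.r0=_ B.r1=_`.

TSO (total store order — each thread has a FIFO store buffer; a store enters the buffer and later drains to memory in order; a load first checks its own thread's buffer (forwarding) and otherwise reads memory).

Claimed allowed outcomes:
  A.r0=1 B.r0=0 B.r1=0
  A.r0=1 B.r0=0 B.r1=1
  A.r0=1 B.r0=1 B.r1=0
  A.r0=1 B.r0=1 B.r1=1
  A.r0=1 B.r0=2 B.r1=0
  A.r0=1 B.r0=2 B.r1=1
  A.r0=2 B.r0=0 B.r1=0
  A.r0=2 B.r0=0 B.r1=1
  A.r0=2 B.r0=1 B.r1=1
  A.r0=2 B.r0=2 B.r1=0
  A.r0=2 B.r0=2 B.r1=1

spurious: A.r0=1 B.r0=1 B.r1=0

outcome vector order: (A.r0,B.r0,B.r1)
under TSO → (1,0,0), (1,0,1), (1,1,1), (1,2,0), (1,2,1), (2,0,0), (2,0,1), (2,1,1), (2,2,0), (2,2,1)
claimed∖TSO = {(1,1,0)}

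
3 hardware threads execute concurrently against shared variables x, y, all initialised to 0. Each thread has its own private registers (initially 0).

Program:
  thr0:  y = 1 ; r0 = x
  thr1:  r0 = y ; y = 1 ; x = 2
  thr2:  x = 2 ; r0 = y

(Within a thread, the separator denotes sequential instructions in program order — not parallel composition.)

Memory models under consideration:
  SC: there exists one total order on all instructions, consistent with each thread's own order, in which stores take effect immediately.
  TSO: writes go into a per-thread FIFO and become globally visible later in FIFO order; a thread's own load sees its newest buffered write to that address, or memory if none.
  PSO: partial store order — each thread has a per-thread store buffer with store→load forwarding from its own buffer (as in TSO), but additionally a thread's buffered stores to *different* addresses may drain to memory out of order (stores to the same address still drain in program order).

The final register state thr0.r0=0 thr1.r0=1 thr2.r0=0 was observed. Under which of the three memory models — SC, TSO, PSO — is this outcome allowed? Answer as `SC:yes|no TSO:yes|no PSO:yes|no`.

SC:no TSO:yes PSO:yes

outcome vector order: (thr0.r0,thr1.r0,thr2.r0)
[SC] allowed = {0/0/1 0/1/1 2/0/0 2/0/1 2/1/0 2/1/1}
[TSO] allowed = {0/0/0 0/0/1 0/1/0 0/1/1 2/0/0 2/0/1 2/1/0 2/1/1}
[PSO] allowed = {0/0/0 0/0/1 0/1/0 0/1/1 2/0/0 2/0/1 2/1/0 2/1/1}
target 0/1/0 ∈ {TSO,PSO}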